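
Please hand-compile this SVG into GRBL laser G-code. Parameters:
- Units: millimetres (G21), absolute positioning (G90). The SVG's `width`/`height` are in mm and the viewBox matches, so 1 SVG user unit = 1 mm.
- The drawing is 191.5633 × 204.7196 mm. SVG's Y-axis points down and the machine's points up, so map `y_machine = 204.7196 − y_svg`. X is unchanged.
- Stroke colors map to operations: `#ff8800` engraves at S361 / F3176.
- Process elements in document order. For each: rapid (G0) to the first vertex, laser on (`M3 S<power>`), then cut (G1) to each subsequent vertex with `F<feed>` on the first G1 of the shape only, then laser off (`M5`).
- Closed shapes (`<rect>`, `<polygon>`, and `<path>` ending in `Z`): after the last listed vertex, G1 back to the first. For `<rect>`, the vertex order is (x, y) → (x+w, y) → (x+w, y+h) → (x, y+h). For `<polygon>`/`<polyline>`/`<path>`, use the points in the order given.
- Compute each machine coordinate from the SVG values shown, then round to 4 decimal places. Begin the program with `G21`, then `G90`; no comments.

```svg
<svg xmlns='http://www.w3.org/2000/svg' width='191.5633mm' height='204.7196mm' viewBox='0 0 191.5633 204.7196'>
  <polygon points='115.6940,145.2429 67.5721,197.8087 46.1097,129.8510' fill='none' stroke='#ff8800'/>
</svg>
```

Since the viewBox matches the mm dimensions, user units are millimetres directly. The only transform is the Y-flip y_m = 204.7196 − y_svg.

Shape 1 is a regular polygon drawn with `<polygon>`. Its stroke #ff8800 means engrave at S361, F3176. After flipping Y the toolpath is (115.6940,59.4767) → (67.5721,6.9109) → (46.1097,74.8686) → (115.6940,59.4767), returning to the start.

G21
G90
G0 X115.6940 Y59.4767
M3 S361
G1 X67.5721 Y6.9109 F3176
G1 X46.1097 Y74.8686
G1 X115.6940 Y59.4767
M5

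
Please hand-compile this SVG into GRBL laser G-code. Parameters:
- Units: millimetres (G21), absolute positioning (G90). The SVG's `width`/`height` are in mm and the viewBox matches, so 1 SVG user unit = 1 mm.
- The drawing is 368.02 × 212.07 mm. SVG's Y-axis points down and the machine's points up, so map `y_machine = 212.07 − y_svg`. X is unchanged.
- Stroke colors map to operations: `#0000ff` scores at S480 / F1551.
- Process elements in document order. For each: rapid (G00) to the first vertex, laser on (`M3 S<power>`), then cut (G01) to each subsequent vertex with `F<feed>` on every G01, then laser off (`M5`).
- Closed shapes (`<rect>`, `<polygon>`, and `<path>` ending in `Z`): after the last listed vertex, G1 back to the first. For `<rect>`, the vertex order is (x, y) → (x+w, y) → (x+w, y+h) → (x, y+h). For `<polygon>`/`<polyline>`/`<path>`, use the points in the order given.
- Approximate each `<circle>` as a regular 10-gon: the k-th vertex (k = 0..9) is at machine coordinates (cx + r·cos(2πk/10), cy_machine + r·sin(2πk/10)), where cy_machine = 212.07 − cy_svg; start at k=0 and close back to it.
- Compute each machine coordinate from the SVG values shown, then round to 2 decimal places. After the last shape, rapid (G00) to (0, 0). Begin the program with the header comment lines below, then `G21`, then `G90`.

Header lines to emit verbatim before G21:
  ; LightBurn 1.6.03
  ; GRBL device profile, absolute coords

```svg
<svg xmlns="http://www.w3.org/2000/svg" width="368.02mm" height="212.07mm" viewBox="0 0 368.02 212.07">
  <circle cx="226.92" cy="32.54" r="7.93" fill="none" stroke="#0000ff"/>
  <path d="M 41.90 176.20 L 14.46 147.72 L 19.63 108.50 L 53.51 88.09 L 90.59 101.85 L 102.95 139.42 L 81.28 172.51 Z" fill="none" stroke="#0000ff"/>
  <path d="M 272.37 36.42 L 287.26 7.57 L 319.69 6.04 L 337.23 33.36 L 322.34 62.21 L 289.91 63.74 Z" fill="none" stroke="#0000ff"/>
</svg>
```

Since the viewBox matches the mm dimensions, user units are millimetres directly. The only transform is the Y-flip y_m = 212.07 − y_svg.

Shape 1 is a circle drawn with `<circle>`. Its stroke #0000ff means score at S480, F1551. After flipping Y the toolpath is (234.85,179.53) → (233.34,184.19) → (229.37,187.07) → (224.47,187.07) → (220.50,184.19) → (218.99,179.53) → (220.50,174.87) → (224.47,171.99) → (229.37,171.99) → (233.34,174.87) → (234.85,179.53), returning to the start.

Shape 2 is a regular polygon drawn with `<path>`. Its stroke #0000ff means score at S480, F1551. After flipping Y the toolpath is (41.90,35.87) → (14.46,64.35) → (19.63,103.57) → (53.51,123.98) → (90.59,110.22) → (102.95,72.65) → (81.28,39.56) → (41.90,35.87), returning to the start.

Shape 3 is a regular polygon drawn with `<path>`. Its stroke #0000ff means score at S480, F1551. After flipping Y the toolpath is (272.37,175.65) → (287.26,204.50) → (319.69,206.03) → (337.23,178.71) → (322.34,149.86) → (289.91,148.33) → (272.37,175.65), returning to the start.

; LightBurn 1.6.03
; GRBL device profile, absolute coords
G21
G90
G00 X234.85 Y179.53
M3 S480
G01 X233.34 Y184.19 F1551
G01 X229.37 Y187.07 F1551
G01 X224.47 Y187.07 F1551
G01 X220.50 Y184.19 F1551
G01 X218.99 Y179.53 F1551
G01 X220.50 Y174.87 F1551
G01 X224.47 Y171.99 F1551
G01 X229.37 Y171.99 F1551
G01 X233.34 Y174.87 F1551
G01 X234.85 Y179.53 F1551
M5
G00 X41.90 Y35.87
M3 S480
G01 X14.46 Y64.35 F1551
G01 X19.63 Y103.57 F1551
G01 X53.51 Y123.98 F1551
G01 X90.59 Y110.22 F1551
G01 X102.95 Y72.65 F1551
G01 X81.28 Y39.56 F1551
G01 X41.90 Y35.87 F1551
M5
G00 X272.37 Y175.65
M3 S480
G01 X287.26 Y204.50 F1551
G01 X319.69 Y206.03 F1551
G01 X337.23 Y178.71 F1551
G01 X322.34 Y149.86 F1551
G01 X289.91 Y148.33 F1551
G01 X272.37 Y175.65 F1551
M5
G00 X0.00 Y0.00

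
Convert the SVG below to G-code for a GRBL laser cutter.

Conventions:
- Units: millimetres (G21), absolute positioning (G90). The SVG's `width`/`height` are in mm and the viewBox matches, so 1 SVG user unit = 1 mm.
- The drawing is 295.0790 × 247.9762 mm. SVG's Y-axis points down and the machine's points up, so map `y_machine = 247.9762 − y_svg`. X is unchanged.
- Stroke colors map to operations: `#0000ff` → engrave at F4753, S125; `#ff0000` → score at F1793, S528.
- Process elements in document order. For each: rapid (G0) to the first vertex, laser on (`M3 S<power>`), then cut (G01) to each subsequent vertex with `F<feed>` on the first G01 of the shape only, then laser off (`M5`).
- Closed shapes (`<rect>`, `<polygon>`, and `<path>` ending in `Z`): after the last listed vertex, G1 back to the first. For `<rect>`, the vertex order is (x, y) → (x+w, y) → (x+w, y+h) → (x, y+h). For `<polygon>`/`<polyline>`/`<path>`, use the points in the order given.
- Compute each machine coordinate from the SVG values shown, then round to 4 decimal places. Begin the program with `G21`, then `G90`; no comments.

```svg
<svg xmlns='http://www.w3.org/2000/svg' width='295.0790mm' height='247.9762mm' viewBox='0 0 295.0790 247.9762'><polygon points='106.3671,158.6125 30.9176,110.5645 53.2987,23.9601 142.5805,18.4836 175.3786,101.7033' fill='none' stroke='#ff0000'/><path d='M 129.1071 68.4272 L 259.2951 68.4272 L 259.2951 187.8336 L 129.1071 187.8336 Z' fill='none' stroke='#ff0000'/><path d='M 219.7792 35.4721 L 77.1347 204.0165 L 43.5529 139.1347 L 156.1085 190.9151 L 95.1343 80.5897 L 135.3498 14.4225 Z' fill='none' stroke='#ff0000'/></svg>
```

viewBox `0 0 295.0790 247.9762` with mm width/height → 1 unit = 1 mm. Flip: y_m = 247.9762 − y_svg.

**Shape 1** — `<polygon>` regular polygon, stroke `#ff0000` → score (S528, F1793). Machine vertices: (106.3671,89.3637) → (30.9176,137.4117) → (53.2987,224.0161) → (142.5805,229.4926) → (175.3786,146.2729) → (106.3671,89.3637). Closed: final G1 returns to the first vertex.

**Shape 2** — `<path>` rectangle, stroke `#ff0000` → score (S528, F1793). Machine vertices: (129.1071,179.5490) → (259.2951,179.5490) → (259.2951,60.1426) → (129.1071,60.1426) → (129.1071,179.5490). Closed: final G1 returns to the first vertex.

**Shape 3** — `<path>` closed polygon, stroke `#ff0000` → score (S528, F1793). Machine vertices: (219.7792,212.5041) → (77.1347,43.9597) → (43.5529,108.8415) → (156.1085,57.0611) → (95.1343,167.3865) → (135.3498,233.5537) → (219.7792,212.5041). Closed: final G1 returns to the first vertex.

G21
G90
G0 X106.3671 Y89.3637
M3 S528
G01 X30.9176 Y137.4117 F1793
G01 X53.2987 Y224.0161
G01 X142.5805 Y229.4926
G01 X175.3786 Y146.2729
G01 X106.3671 Y89.3637
M5
G0 X129.1071 Y179.5490
M3 S528
G01 X259.2951 Y179.5490 F1793
G01 X259.2951 Y60.1426
G01 X129.1071 Y60.1426
G01 X129.1071 Y179.5490
M5
G0 X219.7792 Y212.5041
M3 S528
G01 X77.1347 Y43.9597 F1793
G01 X43.5529 Y108.8415
G01 X156.1085 Y57.0611
G01 X95.1343 Y167.3865
G01 X135.3498 Y233.5537
G01 X219.7792 Y212.5041
M5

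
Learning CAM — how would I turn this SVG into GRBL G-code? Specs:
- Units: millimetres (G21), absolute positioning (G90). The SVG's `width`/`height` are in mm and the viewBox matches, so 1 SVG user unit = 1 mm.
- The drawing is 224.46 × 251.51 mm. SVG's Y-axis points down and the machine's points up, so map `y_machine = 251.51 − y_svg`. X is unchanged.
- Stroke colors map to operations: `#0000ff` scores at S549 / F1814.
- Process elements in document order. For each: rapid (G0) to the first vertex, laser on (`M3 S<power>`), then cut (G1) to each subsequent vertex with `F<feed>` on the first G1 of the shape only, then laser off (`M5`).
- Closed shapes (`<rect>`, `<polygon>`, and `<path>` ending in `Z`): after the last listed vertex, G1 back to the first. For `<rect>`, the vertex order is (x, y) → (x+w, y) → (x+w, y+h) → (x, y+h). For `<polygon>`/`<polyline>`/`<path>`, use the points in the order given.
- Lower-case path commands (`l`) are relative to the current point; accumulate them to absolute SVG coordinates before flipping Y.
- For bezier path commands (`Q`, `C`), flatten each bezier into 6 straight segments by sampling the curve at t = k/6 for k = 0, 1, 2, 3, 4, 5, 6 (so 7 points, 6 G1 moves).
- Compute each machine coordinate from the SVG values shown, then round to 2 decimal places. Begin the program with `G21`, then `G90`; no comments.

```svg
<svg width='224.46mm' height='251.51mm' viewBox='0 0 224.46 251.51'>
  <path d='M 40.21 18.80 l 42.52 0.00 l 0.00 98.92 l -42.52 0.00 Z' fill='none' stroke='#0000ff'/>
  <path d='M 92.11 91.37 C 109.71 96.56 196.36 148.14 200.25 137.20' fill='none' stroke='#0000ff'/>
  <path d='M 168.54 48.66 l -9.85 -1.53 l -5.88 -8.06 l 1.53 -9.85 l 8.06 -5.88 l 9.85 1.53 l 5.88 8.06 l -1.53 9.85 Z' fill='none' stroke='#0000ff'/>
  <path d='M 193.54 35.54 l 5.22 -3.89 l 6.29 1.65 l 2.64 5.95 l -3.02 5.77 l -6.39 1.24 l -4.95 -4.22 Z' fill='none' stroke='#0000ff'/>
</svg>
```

G21
G90
G0 X40.21 Y232.71
M3 S549
G1 X82.73 Y232.71 F1814
G1 X82.73 Y133.79
G1 X40.21 Y133.79
G1 X40.21 Y232.71
M5
G0 X92.11 Y160.14
M3 S549
G1 X105.96 Y154.18 F1814
G1 X127.10 Y143.52
G1 X151.32 Y131.18
G1 X174.40 Y120.18
G1 X192.11 Y113.55
G1 X200.25 Y114.31
M5
G0 X168.54 Y202.85
M3 S549
G1 X158.69 Y204.38 F1814
G1 X152.81 Y212.44
G1 X154.34 Y222.29
G1 X162.40 Y228.17
G1 X172.25 Y226.64
G1 X178.13 Y218.58
G1 X176.60 Y208.73
G1 X168.54 Y202.85
M5
G0 X193.54 Y215.97
M3 S549
G1 X198.76 Y219.86 F1814
G1 X205.05 Y218.21
G1 X207.69 Y212.26
G1 X204.67 Y206.49
G1 X198.28 Y205.25
G1 X193.33 Y209.47
G1 X193.54 Y215.97
M5

Since the viewBox matches the mm dimensions, user units are millimetres directly. The only transform is the Y-flip y_m = 251.51 − y_svg.

Shape 1 is a rectangle drawn with `<path>`. Its stroke #0000ff means score at S549, F1814. After flipping Y the toolpath is (40.21,232.71) → (82.73,232.71) → (82.73,133.79) → (40.21,133.79) → (40.21,232.71), returning to the start.

Shape 2 is a cubic bezier drawn with `<path>`. Its stroke #0000ff means score at S549, F1814. After flipping Y the toolpath is (92.11,160.14) → (105.96,154.18) → (127.10,143.52) → (151.32,131.18) → (174.40,120.18) → (192.11,113.55) → (200.25,114.31).

Shape 3 is a regular polygon drawn with `<path>`. Its stroke #0000ff means score at S549, F1814. After flipping Y the toolpath is (168.54,202.85) → (158.69,204.38) → (152.81,212.44) → (154.34,222.29) → (162.40,228.17) → (172.25,226.64) → (178.13,218.58) → (176.60,208.73) → (168.54,202.85), returning to the start.

Shape 4 is a regular polygon drawn with `<path>`. Its stroke #0000ff means score at S549, F1814. After flipping Y the toolpath is (193.54,215.97) → (198.76,219.86) → (205.05,218.21) → (207.69,212.26) → (204.67,206.49) → (198.28,205.25) → (193.33,209.47) → (193.54,215.97), returning to the start.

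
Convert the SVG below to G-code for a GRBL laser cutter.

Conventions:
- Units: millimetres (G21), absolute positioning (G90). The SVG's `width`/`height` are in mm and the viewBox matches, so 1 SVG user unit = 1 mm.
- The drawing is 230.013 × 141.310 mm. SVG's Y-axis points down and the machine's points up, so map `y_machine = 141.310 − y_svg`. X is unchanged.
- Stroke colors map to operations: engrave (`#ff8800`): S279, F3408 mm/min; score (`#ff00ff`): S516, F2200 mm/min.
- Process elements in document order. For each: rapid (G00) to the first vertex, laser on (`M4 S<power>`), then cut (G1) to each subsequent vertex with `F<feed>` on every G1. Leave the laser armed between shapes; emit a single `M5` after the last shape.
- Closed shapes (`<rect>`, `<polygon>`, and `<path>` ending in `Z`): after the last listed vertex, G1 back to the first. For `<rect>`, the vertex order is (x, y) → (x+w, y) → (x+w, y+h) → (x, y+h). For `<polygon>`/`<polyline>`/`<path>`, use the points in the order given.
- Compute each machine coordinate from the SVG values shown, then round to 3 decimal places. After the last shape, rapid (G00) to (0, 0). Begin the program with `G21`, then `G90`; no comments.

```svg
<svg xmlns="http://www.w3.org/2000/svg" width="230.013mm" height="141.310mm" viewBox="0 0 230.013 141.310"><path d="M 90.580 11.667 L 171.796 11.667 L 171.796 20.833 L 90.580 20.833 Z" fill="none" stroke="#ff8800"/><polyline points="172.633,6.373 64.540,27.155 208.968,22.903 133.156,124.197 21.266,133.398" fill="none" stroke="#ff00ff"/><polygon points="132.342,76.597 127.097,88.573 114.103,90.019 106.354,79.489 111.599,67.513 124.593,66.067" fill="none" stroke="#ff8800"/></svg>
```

viewBox `0 0 230.013 141.310` with mm width/height → 1 unit = 1 mm. Flip: y_m = 141.310 − y_svg.

**Shape 1** — `<path>` rectangle, stroke `#ff8800` → engrave (S279, F3408). Machine vertices: (90.580,129.643) → (171.796,129.643) → (171.796,120.477) → (90.580,120.477) → (90.580,129.643). Closed: final G1 returns to the first vertex.

**Shape 2** — `<polyline>` open polyline, stroke `#ff00ff` → score (S516, F2200). Machine vertices: (172.633,134.937) → (64.540,114.155) → (208.968,118.407) → (133.156,17.113) → (21.266,7.912). Open path.

**Shape 3** — `<polygon>` regular polygon, stroke `#ff8800` → engrave (S279, F3408). Machine vertices: (132.342,64.713) → (127.097,52.737) → (114.103,51.291) → (106.354,61.821) → (111.599,73.797) → (124.593,75.243) → (132.342,64.713). Closed: final G1 returns to the first vertex.

G21
G90
G00 X90.580 Y129.643
M4 S279
G1 X171.796 Y129.643 F3408
G1 X171.796 Y120.477 F3408
G1 X90.580 Y120.477 F3408
G1 X90.580 Y129.643 F3408
G00 X172.633 Y134.937
M4 S516
G1 X64.540 Y114.155 F2200
G1 X208.968 Y118.407 F2200
G1 X133.156 Y17.113 F2200
G1 X21.266 Y7.912 F2200
G00 X132.342 Y64.713
M4 S279
G1 X127.097 Y52.737 F3408
G1 X114.103 Y51.291 F3408
G1 X106.354 Y61.821 F3408
G1 X111.599 Y73.797 F3408
G1 X124.593 Y75.243 F3408
G1 X132.342 Y64.713 F3408
M5
G00 X0.000 Y0.000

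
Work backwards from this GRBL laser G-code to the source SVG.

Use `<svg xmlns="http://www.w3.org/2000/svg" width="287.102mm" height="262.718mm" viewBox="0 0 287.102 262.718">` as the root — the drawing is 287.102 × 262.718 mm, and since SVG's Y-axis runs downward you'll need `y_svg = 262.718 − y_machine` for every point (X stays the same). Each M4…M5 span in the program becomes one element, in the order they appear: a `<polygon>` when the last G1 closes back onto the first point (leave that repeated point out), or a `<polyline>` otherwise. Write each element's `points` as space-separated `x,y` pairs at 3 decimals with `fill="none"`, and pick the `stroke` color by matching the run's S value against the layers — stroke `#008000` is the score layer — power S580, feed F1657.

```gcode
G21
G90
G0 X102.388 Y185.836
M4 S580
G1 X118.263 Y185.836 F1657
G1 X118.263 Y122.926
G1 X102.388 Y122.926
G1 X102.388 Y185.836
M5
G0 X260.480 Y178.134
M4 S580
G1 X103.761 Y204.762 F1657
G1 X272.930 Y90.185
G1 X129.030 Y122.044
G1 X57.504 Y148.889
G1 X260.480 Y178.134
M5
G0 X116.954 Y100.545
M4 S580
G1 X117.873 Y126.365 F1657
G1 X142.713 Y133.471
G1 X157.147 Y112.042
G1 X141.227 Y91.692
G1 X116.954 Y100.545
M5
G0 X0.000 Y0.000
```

<svg xmlns="http://www.w3.org/2000/svg" width="287.102mm" height="262.718mm" viewBox="0 0 287.102 262.718">
  <polygon points="102.388,76.882 118.263,76.882 118.263,139.792 102.388,139.792" fill="none" stroke="#008000"/>
  <polygon points="260.480,84.584 103.761,57.956 272.930,172.533 129.030,140.674 57.504,113.829" fill="none" stroke="#008000"/>
  <polygon points="116.954,162.173 117.873,136.353 142.713,129.247 157.147,150.676 141.227,171.026" fill="none" stroke="#008000"/>
</svg>

Each laser-on run becomes one SVG element. Flip Y back into SVG space with y_svg = 262.718 − y_machine. Every run uses S580, so all elements get stroke `#008000` (score).

Run 1: The run returns to its start, so emit a `<polygon>` with points (Y-flipped): 102.388,76.882 118.263,76.882 118.263,139.792 102.388,139.792.

Run 2: The run returns to its start, so emit a `<polygon>` with points (Y-flipped): 260.480,84.584 103.761,57.956 272.930,172.533 129.030,140.674 57.504,113.829.

Run 3: The run returns to its start, so emit a `<polygon>` with points (Y-flipped): 116.954,162.173 117.873,136.353 142.713,129.247 157.147,150.676 141.227,171.026.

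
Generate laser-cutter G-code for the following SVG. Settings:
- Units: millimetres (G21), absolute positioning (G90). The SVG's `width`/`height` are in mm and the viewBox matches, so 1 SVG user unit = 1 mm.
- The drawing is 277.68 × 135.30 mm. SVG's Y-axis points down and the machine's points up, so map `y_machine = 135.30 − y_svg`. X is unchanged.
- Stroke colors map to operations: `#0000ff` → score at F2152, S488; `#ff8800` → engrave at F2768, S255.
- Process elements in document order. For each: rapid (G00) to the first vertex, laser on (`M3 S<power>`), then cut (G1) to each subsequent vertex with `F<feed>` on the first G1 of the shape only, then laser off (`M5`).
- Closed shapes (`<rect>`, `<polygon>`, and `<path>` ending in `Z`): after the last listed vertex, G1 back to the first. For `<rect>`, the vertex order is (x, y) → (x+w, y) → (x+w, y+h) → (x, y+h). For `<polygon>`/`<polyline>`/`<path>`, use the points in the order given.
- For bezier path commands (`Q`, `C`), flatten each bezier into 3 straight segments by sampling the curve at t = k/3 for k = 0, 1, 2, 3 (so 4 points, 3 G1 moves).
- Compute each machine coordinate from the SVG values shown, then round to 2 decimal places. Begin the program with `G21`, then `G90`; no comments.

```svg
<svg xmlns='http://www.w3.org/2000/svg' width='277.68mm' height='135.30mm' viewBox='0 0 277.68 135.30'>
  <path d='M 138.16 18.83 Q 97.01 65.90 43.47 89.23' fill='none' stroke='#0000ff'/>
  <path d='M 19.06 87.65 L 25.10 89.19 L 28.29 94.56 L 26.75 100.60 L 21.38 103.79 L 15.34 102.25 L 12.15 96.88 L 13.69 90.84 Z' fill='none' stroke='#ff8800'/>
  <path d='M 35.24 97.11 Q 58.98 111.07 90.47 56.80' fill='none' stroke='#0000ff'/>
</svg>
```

viewBox `0 0 277.68 135.30` with mm width/height → 1 unit = 1 mm. Flip: y_m = 135.30 − y_svg.

**Shape 1** — `<path>` quadratic bezier, stroke `#0000ff` → score (S488, F2152). Control points (SVG): P0=(138.16,18.83), P1=(97.01,65.90), P2=(43.47,89.23); sampled at t=k/3. Machine vertices: (138.16,116.47) → (109.35,87.73) → (77.79,64.26) → (43.47,46.07). Open path.

**Shape 2** — `<path>` regular polygon, stroke `#ff8800` → engrave (S255, F2768). Machine vertices: (19.06,47.65) → (25.10,46.11) → (28.29,40.74) → (26.75,34.70) → (21.38,31.51) → (15.34,33.05) → (12.15,38.42) → (13.69,44.46) → (19.06,47.65). Closed: final G1 returns to the first vertex.

**Shape 3** — `<path>` quadratic bezier, stroke `#0000ff` → score (S488, F2152). Control points (SVG): P0=(35.24,97.11), P1=(58.98,111.07), P2=(90.47,56.80); sampled at t=k/3. Machine vertices: (35.24,38.19) → (51.93,36.46) → (70.34,49.90) → (90.47,78.50). Open path.

G21
G90
G00 X138.16 Y116.47
M3 S488
G1 X109.35 Y87.73 F2152
G1 X77.79 Y64.26
G1 X43.47 Y46.07
M5
G00 X19.06 Y47.65
M3 S255
G1 X25.10 Y46.11 F2768
G1 X28.29 Y40.74
G1 X26.75 Y34.70
G1 X21.38 Y31.51
G1 X15.34 Y33.05
G1 X12.15 Y38.42
G1 X13.69 Y44.46
G1 X19.06 Y47.65
M5
G00 X35.24 Y38.19
M3 S488
G1 X51.93 Y36.46 F2152
G1 X70.34 Y49.90
G1 X90.47 Y78.50
M5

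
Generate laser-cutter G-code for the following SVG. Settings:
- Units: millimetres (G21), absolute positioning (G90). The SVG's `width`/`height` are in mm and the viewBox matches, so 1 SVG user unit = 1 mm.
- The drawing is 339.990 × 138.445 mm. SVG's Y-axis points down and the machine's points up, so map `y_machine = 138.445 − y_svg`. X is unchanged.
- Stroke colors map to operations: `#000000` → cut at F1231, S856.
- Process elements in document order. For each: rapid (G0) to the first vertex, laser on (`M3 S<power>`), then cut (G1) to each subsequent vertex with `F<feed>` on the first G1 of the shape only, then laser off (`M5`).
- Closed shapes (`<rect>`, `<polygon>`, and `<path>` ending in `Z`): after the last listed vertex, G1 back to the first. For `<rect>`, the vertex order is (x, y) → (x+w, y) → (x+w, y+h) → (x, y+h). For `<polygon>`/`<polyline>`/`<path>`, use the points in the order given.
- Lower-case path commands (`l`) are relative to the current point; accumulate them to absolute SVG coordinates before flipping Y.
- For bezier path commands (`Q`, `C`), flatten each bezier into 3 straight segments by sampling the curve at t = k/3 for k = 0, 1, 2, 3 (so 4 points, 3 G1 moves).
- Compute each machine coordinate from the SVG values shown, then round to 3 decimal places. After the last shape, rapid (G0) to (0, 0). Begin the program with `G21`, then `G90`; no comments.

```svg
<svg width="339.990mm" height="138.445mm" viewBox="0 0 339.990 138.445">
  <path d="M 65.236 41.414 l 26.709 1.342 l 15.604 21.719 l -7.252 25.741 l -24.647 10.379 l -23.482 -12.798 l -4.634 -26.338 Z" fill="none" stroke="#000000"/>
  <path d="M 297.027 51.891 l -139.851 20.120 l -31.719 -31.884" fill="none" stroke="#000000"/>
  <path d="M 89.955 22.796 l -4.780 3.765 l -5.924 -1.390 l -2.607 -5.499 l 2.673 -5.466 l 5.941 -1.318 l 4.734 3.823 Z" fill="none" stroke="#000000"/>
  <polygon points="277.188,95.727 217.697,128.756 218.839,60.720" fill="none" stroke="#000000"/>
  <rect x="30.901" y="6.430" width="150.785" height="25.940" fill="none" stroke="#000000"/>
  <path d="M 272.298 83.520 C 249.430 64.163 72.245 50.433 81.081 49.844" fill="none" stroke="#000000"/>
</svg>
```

Since the viewBox matches the mm dimensions, user units are millimetres directly. The only transform is the Y-flip y_m = 138.445 − y_svg.

Shape 1 is a regular polygon drawn with `<path>`. Its stroke #000000 means cut at S856, F1231. After flipping Y the toolpath is (65.236,97.031) → (91.945,95.689) → (107.549,73.970) → (100.297,48.229) → (75.650,37.850) → (52.168,50.648) → (47.534,76.986) → (65.236,97.031), returning to the start.

Shape 2 is a open polyline drawn with `<path>`. Its stroke #000000 means cut at S856, F1231. After flipping Y the toolpath is (297.027,86.554) → (157.176,66.434) → (125.457,98.318).

Shape 3 is a regular polygon drawn with `<path>`. Its stroke #000000 means cut at S856, F1231. After flipping Y the toolpath is (89.955,115.649) → (85.175,111.884) → (79.251,113.274) → (76.644,118.773) → (79.317,124.239) → (85.258,125.557) → (89.992,121.734) → (89.955,115.649), returning to the start.

Shape 4 is a regular polygon drawn with `<polygon>`. Its stroke #000000 means cut at S856, F1231. After flipping Y the toolpath is (277.188,42.718) → (217.697,9.689) → (218.839,77.725) → (277.188,42.718), returning to the start.

Shape 5 is a rectangle drawn with `<rect>`. Its stroke #000000 means cut at S856, F1231. After flipping Y the toolpath is (30.901,132.015) → (181.686,132.015) → (181.686,106.075) → (30.901,106.075) → (30.901,132.015), returning to the start.

Shape 6 is a cubic bezier drawn with `<path>`. Its stroke #000000 means cut at S856, F1231. After flipping Y the toolpath is (272.298,54.925) → (210.596,72.128) → (121.647,83.910) → (81.081,88.601).

G21
G90
G0 X65.236 Y97.031
M3 S856
G1 X91.945 Y95.689 F1231
G1 X107.549 Y73.970
G1 X100.297 Y48.229
G1 X75.650 Y37.850
G1 X52.168 Y50.648
G1 X47.534 Y76.986
G1 X65.236 Y97.031
M5
G0 X297.027 Y86.554
M3 S856
G1 X157.176 Y66.434 F1231
G1 X125.457 Y98.318
M5
G0 X89.955 Y115.649
M3 S856
G1 X85.175 Y111.884 F1231
G1 X79.251 Y113.274
G1 X76.644 Y118.773
G1 X79.317 Y124.239
G1 X85.258 Y125.557
G1 X89.992 Y121.734
G1 X89.955 Y115.649
M5
G0 X277.188 Y42.718
M3 S856
G1 X217.697 Y9.689 F1231
G1 X218.839 Y77.725
G1 X277.188 Y42.718
M5
G0 X30.901 Y132.015
M3 S856
G1 X181.686 Y132.015 F1231
G1 X181.686 Y106.075
G1 X30.901 Y106.075
G1 X30.901 Y132.015
M5
G0 X272.298 Y54.925
M3 S856
G1 X210.596 Y72.128 F1231
G1 X121.647 Y83.910
G1 X81.081 Y88.601
M5
G0 X0.000 Y0.000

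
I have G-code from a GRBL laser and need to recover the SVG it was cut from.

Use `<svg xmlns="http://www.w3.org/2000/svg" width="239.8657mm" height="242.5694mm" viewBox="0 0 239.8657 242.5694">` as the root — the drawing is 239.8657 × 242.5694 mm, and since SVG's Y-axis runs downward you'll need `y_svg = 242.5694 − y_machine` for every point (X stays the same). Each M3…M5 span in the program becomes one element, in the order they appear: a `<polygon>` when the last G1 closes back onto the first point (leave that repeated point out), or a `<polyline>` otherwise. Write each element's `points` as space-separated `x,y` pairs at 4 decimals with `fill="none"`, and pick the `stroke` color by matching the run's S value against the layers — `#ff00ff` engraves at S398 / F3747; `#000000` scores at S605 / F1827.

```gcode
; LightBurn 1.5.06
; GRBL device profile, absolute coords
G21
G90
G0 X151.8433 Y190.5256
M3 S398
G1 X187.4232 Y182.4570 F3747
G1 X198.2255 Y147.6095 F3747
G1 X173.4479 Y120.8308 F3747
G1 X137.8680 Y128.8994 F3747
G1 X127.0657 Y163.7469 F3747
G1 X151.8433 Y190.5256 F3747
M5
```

<svg xmlns="http://www.w3.org/2000/svg" width="239.8657mm" height="242.5694mm" viewBox="0 0 239.8657 242.5694">
  <polygon points="151.8433,52.0438 187.4232,60.1124 198.2255,94.9599 173.4479,121.7386 137.8680,113.6700 127.0657,78.8225" fill="none" stroke="#ff00ff"/>
</svg>

y_svg = 242.5694 − y_m. Every run uses S398, so all elements get stroke `#ff00ff` (engrave).

[1] closed run; points: 151.8433,52.0438 187.4232,60.1124 198.2255,94.9599 173.4479,121.7386 137.8680,113.6700 127.0657,78.8225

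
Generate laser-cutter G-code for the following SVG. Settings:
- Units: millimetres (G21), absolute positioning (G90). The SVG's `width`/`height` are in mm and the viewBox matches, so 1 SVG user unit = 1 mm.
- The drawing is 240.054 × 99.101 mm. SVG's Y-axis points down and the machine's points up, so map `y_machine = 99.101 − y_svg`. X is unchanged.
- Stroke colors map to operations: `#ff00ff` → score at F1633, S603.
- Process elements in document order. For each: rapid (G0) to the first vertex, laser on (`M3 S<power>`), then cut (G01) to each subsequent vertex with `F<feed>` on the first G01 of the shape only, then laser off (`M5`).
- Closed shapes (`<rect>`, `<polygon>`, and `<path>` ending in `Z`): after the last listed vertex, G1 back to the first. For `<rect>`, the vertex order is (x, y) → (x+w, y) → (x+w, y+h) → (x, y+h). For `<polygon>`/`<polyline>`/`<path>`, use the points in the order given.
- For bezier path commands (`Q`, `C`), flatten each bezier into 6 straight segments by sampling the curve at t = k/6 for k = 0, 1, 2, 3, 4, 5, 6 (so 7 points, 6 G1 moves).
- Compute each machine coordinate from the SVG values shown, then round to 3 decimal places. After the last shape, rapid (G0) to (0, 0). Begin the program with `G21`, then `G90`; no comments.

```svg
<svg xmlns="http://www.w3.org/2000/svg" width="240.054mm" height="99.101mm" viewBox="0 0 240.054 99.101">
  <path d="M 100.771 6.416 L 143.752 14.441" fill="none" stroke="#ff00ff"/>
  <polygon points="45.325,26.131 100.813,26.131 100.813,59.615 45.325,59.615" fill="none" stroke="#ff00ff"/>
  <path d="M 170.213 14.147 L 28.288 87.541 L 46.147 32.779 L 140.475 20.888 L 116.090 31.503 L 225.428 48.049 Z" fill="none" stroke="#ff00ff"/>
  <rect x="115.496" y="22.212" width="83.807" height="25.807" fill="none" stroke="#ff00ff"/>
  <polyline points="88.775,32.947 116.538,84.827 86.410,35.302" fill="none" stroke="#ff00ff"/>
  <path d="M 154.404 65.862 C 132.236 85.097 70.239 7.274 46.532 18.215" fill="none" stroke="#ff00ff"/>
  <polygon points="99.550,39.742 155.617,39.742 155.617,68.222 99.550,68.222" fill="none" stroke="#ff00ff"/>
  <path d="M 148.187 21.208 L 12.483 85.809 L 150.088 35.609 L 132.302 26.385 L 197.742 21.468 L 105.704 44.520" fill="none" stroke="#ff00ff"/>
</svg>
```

Since the viewBox matches the mm dimensions, user units are millimetres directly. The only transform is the Y-flip y_m = 99.101 − y_svg.

Shape 1 is a line segment drawn with `<path>`. Its stroke #ff00ff means score at S603, F1633. After flipping Y the toolpath is (100.771,92.685) → (143.752,84.660).

Shape 2 is a rectangle drawn with `<polygon>`. Its stroke #ff00ff means score at S603, F1633. After flipping Y the toolpath is (45.325,72.970) → (100.813,72.970) → (100.813,39.486) → (45.325,39.486) → (45.325,72.970), returning to the start.

Shape 3 is a closed polygon drawn with `<path>`. Its stroke #ff00ff means score at S603, F1633. After flipping Y the toolpath is (170.213,84.954) → (28.288,11.560) → (46.147,66.322) → (140.475,78.213) → (116.090,67.598) → (225.428,51.052) → (170.213,84.954), returning to the start.

Shape 4 is a rectangle drawn with `<rect>`. Its stroke #ff00ff means score at S603, F1633. After flipping Y the toolpath is (115.496,76.889) → (199.303,76.889) → (199.303,51.082) → (115.496,51.082) → (115.496,76.889), returning to the start.

Shape 5 is a open polyline drawn with `<polyline>`. Its stroke #ff00ff means score at S603, F1633. After flipping Y the toolpath is (88.775,66.154) → (116.538,14.274) → (86.410,63.799).

Shape 6 is a cubic bezier drawn with `<path>`. Its stroke #ff00ff means score at S603, F1633. After flipping Y the toolpath is (154.404,33.239) → (140.363,30.849) → (121.853,39.474) → (101.045,53.952) → (80.109,69.121) → (61.215,79.820) → (46.532,80.886).

Shape 7 is a rectangle drawn with `<polygon>`. Its stroke #ff00ff means score at S603, F1633. After flipping Y the toolpath is (99.550,59.359) → (155.617,59.359) → (155.617,30.879) → (99.550,30.879) → (99.550,59.359), returning to the start.

Shape 8 is a open polyline drawn with `<path>`. Its stroke #ff00ff means score at S603, F1633. After flipping Y the toolpath is (148.187,77.893) → (12.483,13.292) → (150.088,63.492) → (132.302,72.716) → (197.742,77.633) → (105.704,54.581).

G21
G90
G0 X100.771 Y92.685
M3 S603
G01 X143.752 Y84.660 F1633
M5
G0 X45.325 Y72.970
M3 S603
G01 X100.813 Y72.970 F1633
G01 X100.813 Y39.486
G01 X45.325 Y39.486
G01 X45.325 Y72.970
M5
G0 X170.213 Y84.954
M3 S603
G01 X28.288 Y11.560 F1633
G01 X46.147 Y66.322
G01 X140.475 Y78.213
G01 X116.090 Y67.598
G01 X225.428 Y51.052
G01 X170.213 Y84.954
M5
G0 X115.496 Y76.889
M3 S603
G01 X199.303 Y76.889 F1633
G01 X199.303 Y51.082
G01 X115.496 Y51.082
G01 X115.496 Y76.889
M5
G0 X88.775 Y66.154
M3 S603
G01 X116.538 Y14.274 F1633
G01 X86.410 Y63.799
M5
G0 X154.404 Y33.239
M3 S603
G01 X140.363 Y30.849 F1633
G01 X121.853 Y39.474
G01 X101.045 Y53.952
G01 X80.109 Y69.121
G01 X61.215 Y79.820
G01 X46.532 Y80.886
M5
G0 X99.550 Y59.359
M3 S603
G01 X155.617 Y59.359 F1633
G01 X155.617 Y30.879
G01 X99.550 Y30.879
G01 X99.550 Y59.359
M5
G0 X148.187 Y77.893
M3 S603
G01 X12.483 Y13.292 F1633
G01 X150.088 Y63.492
G01 X132.302 Y72.716
G01 X197.742 Y77.633
G01 X105.704 Y54.581
M5
G0 X0.000 Y0.000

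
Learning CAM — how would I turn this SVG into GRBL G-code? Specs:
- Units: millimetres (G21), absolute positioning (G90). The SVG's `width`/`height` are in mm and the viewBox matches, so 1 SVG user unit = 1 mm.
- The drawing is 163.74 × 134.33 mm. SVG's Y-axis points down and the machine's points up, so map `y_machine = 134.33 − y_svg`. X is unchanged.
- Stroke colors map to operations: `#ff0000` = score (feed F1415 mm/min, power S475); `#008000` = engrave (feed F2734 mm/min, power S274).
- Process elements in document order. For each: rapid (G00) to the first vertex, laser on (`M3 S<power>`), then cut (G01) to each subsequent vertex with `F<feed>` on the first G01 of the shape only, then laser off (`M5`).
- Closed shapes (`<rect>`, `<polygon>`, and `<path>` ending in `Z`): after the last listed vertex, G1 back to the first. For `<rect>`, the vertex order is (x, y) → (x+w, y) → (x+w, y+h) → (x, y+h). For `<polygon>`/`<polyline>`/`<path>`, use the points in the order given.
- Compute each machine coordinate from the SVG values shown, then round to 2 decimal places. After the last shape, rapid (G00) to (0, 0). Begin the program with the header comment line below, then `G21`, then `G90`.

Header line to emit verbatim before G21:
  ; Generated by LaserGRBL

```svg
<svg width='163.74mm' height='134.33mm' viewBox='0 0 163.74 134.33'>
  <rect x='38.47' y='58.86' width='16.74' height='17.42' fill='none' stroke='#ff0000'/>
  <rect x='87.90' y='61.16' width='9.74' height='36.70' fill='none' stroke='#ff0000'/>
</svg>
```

; Generated by LaserGRBL
G21
G90
G00 X38.47 Y75.47
M3 S475
G01 X55.21 Y75.47 F1415
G01 X55.21 Y58.05
G01 X38.47 Y58.05
G01 X38.47 Y75.47
M5
G00 X87.90 Y73.17
M3 S475
G01 X97.64 Y73.17 F1415
G01 X97.64 Y36.47
G01 X87.90 Y36.47
G01 X87.90 Y73.17
M5
G00 X0.00 Y0.00

Since the viewBox matches the mm dimensions, user units are millimetres directly. The only transform is the Y-flip y_m = 134.33 − y_svg.

Shape 1 is a rectangle drawn with `<rect>`. Its stroke #ff0000 means score at S475, F1415. After flipping Y the toolpath is (38.47,75.47) → (55.21,75.47) → (55.21,58.05) → (38.47,58.05) → (38.47,75.47), returning to the start.

Shape 2 is a rectangle drawn with `<rect>`. Its stroke #ff0000 means score at S475, F1415. After flipping Y the toolpath is (87.90,73.17) → (97.64,73.17) → (97.64,36.47) → (87.90,36.47) → (87.90,73.17), returning to the start.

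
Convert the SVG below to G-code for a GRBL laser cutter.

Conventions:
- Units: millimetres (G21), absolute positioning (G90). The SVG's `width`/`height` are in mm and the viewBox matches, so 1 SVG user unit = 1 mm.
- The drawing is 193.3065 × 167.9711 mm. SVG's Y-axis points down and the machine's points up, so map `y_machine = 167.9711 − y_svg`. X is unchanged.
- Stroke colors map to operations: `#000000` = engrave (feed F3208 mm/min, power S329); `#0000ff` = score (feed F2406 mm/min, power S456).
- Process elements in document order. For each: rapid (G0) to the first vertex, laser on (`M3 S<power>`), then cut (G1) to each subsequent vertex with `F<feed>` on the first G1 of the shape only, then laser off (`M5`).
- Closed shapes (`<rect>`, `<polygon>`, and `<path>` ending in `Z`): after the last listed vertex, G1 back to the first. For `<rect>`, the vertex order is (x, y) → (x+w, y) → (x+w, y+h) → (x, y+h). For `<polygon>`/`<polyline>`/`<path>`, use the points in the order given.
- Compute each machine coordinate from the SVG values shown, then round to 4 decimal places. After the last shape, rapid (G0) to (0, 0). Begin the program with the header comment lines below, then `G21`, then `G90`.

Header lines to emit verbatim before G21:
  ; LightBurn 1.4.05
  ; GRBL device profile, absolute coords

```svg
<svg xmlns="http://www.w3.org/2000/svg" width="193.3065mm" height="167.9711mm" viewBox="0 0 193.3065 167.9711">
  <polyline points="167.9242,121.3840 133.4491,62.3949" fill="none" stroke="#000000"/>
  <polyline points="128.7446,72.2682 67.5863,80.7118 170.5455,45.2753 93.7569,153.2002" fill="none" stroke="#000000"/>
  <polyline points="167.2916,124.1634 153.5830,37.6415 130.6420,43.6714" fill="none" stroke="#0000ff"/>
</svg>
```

; LightBurn 1.4.05
; GRBL device profile, absolute coords
G21
G90
G0 X167.9242 Y46.5871
M3 S329
G1 X133.4491 Y105.5762 F3208
M5
G0 X128.7446 Y95.7029
M3 S329
G1 X67.5863 Y87.2593 F3208
G1 X170.5455 Y122.6958
G1 X93.7569 Y14.7709
M5
G0 X167.2916 Y43.8077
M3 S456
G1 X153.5830 Y130.3296 F2406
G1 X130.6420 Y124.2997
M5
G0 X0.0000 Y0.0000

Since the viewBox matches the mm dimensions, user units are millimetres directly. The only transform is the Y-flip y_m = 167.9711 − y_svg.

Shape 1 is a line segment drawn with `<polyline>`. Its stroke #000000 means engrave at S329, F3208. After flipping Y the toolpath is (167.9242,46.5871) → (133.4491,105.5762).

Shape 2 is a open polyline drawn with `<polyline>`. Its stroke #000000 means engrave at S329, F3208. After flipping Y the toolpath is (128.7446,95.7029) → (67.5863,87.2593) → (170.5455,122.6958) → (93.7569,14.7709).

Shape 3 is a open polyline drawn with `<polyline>`. Its stroke #0000ff means score at S456, F2406. After flipping Y the toolpath is (167.2916,43.8077) → (153.5830,130.3296) → (130.6420,124.2997).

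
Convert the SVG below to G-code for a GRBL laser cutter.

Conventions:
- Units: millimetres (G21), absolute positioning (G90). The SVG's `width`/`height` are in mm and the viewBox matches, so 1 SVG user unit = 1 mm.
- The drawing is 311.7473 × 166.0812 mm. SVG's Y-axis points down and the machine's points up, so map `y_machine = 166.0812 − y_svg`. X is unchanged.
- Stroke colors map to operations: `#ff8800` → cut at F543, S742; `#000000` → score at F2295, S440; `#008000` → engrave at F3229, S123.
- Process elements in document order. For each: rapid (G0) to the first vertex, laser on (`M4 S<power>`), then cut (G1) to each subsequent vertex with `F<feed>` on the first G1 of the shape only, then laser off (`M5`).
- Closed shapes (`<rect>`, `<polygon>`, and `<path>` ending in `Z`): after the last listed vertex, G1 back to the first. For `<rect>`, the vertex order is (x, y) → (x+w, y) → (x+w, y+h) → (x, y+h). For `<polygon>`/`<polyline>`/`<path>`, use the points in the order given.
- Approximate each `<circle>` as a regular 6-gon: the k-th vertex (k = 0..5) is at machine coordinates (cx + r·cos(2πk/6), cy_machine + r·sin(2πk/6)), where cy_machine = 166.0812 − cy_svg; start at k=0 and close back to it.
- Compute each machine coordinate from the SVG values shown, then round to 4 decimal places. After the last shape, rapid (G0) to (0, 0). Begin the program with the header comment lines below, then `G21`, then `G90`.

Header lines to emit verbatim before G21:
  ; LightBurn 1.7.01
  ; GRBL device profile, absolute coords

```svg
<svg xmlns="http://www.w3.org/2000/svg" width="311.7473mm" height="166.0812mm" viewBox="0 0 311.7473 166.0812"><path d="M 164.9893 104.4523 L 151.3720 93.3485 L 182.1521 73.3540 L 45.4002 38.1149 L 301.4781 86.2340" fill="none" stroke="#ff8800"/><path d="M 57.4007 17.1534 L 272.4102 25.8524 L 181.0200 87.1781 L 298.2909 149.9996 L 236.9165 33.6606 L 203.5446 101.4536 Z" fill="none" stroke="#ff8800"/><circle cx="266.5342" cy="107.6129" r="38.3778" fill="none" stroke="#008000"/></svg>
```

; LightBurn 1.7.01
; GRBL device profile, absolute coords
G21
G90
G0 X164.9893 Y61.6289
M4 S742
G1 X151.3720 Y72.7327 F543
G1 X182.1521 Y92.7272
G1 X45.4002 Y127.9663
G1 X301.4781 Y79.8472
M5
G0 X57.4007 Y148.9278
M4 S742
G1 X272.4102 Y140.2288 F543
G1 X181.0200 Y78.9031
G1 X298.2909 Y16.0816
G1 X236.9165 Y132.4206
G1 X203.5446 Y64.6276
G1 X57.4007 Y148.9278
M5
G0 X304.9120 Y58.4683
M4 S123
G1 X285.7231 Y91.7044 F3229
G1 X247.3453 Y91.7044
G1 X228.1564 Y58.4683
G1 X247.3453 Y25.2322
G1 X285.7231 Y25.2322
G1 X304.9120 Y58.4683
M5
G0 X0.0000 Y0.0000

viewBox `0 0 311.7473 166.0812` with mm width/height → 1 unit = 1 mm. Flip: y_m = 166.0812 − y_svg.

**Shape 1** — `<path>` open polyline, stroke `#ff8800` → cut (S742, F543). Machine vertices: (164.9893,61.6289) → (151.3720,72.7327) → (182.1521,92.7272) → (45.4002,127.9663) → (301.4781,79.8472). Open path.

**Shape 2** — `<path>` closed polygon, stroke `#ff8800` → cut (S742, F543). Machine vertices: (57.4007,148.9278) → (272.4102,140.2288) → (181.0200,78.9031) → (298.2909,16.0816) → (236.9165,132.4206) → (203.5446,64.6276) → (57.4007,148.9278). Closed: final G1 returns to the first vertex.

**Shape 3** — `<circle>` circle, stroke `#008000` → engrave (S123, F3229). Machine vertices: (304.9120,58.4683) → (285.7231,91.7044) → (247.3453,91.7044) → (228.1564,58.4683) → (247.3453,25.2322) → (285.7231,25.2322) → (304.9120,58.4683). Closed: final G1 returns to the first vertex.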